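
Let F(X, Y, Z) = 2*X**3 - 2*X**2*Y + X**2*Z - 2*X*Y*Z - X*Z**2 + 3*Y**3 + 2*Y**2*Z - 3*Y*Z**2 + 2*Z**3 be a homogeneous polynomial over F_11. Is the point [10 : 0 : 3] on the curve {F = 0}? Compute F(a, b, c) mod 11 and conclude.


F(10,0,3) ≡ 9 (mod 11); P is NOT on the curve.

Evaluate F(10, 0, 3) term-by-term (mod 11).
  2*X**3 ↦ 2·1000·1·1 = 2000
  -2*X**2*Y ↦ -2·100·0·1 = 0
  X**2*Z ↦ 1·100·1·3 = 300
  -2*X*Y*Z ↦ -2·10·0·3 = 0
  -X*Z**2 ↦ -1·10·1·9 = -90
  3*Y**3 ↦ 3·1·0·1 = 0
  2*Y**2*Z ↦ 2·1·0·3 = 0
  -3*Y*Z**2 ↦ -3·1·0·9 = 0
  2*Z**3 ↦ 2·1·1·27 = 54
Sum: F(10, 0, 3) = (2000) + (0) + (300) + (0) + (-90) + (0) + (0) + (0) + (54) = 2264.
Reducing mod 11: 2264 ≡ 9 (mod 11).
Since F(a, b, c) ≡ 9 ≠ 0 (mod 11), P does NOT lie on the curve.


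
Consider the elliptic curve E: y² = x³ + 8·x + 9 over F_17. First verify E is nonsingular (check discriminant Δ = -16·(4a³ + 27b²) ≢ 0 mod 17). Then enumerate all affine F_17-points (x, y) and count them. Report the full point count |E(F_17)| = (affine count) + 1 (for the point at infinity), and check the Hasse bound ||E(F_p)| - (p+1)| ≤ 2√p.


Affine points = {(0, 3), (0, 14), (1, 1), (1, 16), (2, 4), (2, 13), (3, 3), (3, 14), (5, 2), (5, 15), (6, 1), (6, 16), (7, 0), (10, 1), (10, 16), (11, 0), (13, 7), (13, 10), (14, 3), (14, 14), (15, 6), (15, 11), (16, 0)}; affine count = 23; |E(F_17)| = 24.

Discriminant check: Δ ∝ 4a³ + 27b² = 4·8³ + 27·9² = 4·512 + 27·81 ≡ 2 (mod 17). Nonzero ⇒ E is nonsingular.
For each x ∈ F_17, compute rhs = x³ + 8·x + 9 mod 17, then count y ∈ F_17 with y² ≡ rhs.
  x = 0: rhs = 9, matching y values: 3, 14 (2 points).
  x = 1: rhs = 1, matching y values: 1, 16 (2 points).
  x = 2: rhs = 16, matching y values: 4, 13 (2 points).
  x = 3: rhs = 9, matching y values: 3, 14 (2 points).
  x = 4: rhs = 3, matching y values: none (0 points).
  x = 5: rhs = 4, matching y values: 2, 15 (2 points).
  x = 6: rhs = 1, matching y values: 1, 16 (2 points).
  x = 7: rhs = 0, matching y values: 0 (1 points).
  x = 8: rhs = 7, matching y values: none (0 points).
  x = 9: rhs = 11, matching y values: none (0 points).
  x = 10: rhs = 1, matching y values: 1, 16 (2 points).
  x = 11: rhs = 0, matching y values: 0 (1 points).
  x = 12: rhs = 14, matching y values: none (0 points).
  x = 13: rhs = 15, matching y values: 7, 10 (2 points).
  x = 14: rhs = 9, matching y values: 3, 14 (2 points).
  x = 15: rhs = 2, matching y values: 6, 11 (2 points).
  x = 16: rhs = 0, matching y values: 0 (1 points).
Total affine count: 23.
Full point count |E(F_17)| = 23 + 1 = 24.
Hasse bound: |24 − (17+1)| = |6| = 6 ≤ 2√17 ≈ 8.2462 ✓.


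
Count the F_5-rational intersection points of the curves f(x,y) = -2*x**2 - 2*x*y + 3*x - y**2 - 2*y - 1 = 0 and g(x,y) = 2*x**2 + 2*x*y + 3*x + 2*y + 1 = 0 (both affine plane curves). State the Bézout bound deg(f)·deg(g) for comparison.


Common zeros: {(1, 1), (4, 2), (4, 3)}; count = 3; Bézout bound = 4.

deg(f) = 2, deg(g) = 2, so Bézout bound = 4.
Scan x ∈ F_5. For each x, list the y ∈ F_5 with f(x, y) ≡ 0 and those with g(x, y) ≡ 0 (mod 5); the common zeros in that column are the intersection.
  x = 0: f ≡ 0 at y ∈ {4}; g ≡ 0 at y ∈ {2}; common: ∅.
  x = 1: f ≡ 0 at y ∈ {0, 1}; g ≡ 0 at y ∈ {1}; common: {1}.
  x = 2: f ≡ 0 at y ∈ {1, 3}; g ≡ 0 at y ∈ {0}; common: ∅.
  x = 3: f ≡ 0 at y ∈ {0, 2}; g ≡ 0 at y ∈ {4}; common: ∅.
  x = 4: f ≡ 0 at y ∈ {2, 3}; g ≡ 0 at y ∈ {0, 1, 2, 3, 4}; common: {2, 3}.
Collecting: common zeros = {(1, 1), (4, 2), (4, 3)}, so the count is 3.
Comparison with the Bézout bound: 3 ≤ 4 = deg(f)·deg(g), as expected for curves with no common component (the affine F_5-count falls short of the bound because intersections may lie at infinity, over extension fields, or carry multiplicity).


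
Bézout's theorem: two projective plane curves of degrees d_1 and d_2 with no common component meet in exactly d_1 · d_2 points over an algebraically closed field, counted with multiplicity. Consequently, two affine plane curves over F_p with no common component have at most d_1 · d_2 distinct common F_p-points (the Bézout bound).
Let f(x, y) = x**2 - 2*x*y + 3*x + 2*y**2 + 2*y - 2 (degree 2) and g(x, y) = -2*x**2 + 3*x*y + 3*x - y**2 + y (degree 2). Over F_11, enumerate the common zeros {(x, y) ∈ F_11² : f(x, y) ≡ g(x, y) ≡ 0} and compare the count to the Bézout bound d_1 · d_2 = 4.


Common zeros: ∅; count = 0; Bézout bound = 4.

deg(f) = 2, deg(g) = 2, so Bézout bound = 4.
Scan x ∈ F_11. For each x, list the y ∈ F_11 with f(x, y) ≡ 0 and those with g(x, y) ≡ 0 (mod 11); the common zeros in that column are the intersection.
  x = 0: f ≡ 0 at y ∈ {3, 7}; g ≡ 0 at y ∈ {0, 1}; common: ∅.
  x = 1: f ≡ 0 at y ∈ ∅; g ≡ 0 at y ∈ {6, 9}; common: ∅.
  x = 2: f ≡ 0 at y ∈ ∅; g ≡ 0 at y ∈ ∅; common: ∅.
  x = 3: f ≡ 0 at y ∈ {3, 10}; g ≡ 0 at y ∈ {1, 9}; common: ∅.
  x = 4: f ≡ 0 at y ∈ {1, 2}; g ≡ 0 at y ∈ {6, 7}; common: ∅.
  x = 5: f ≡ 0 at y ∈ ∅; g ≡ 0 at y ∈ ∅; common: ∅.
  x = 6: f ≡ 0 at y ∈ {1, 4}; g ≡ 0 at y ∈ ∅; common: ∅.
  x = 7: f ≡ 0 at y ∈ ∅; g ≡ 0 at y ∈ {0}; common: ∅.
  x = 8: f ≡ 0 at y ∈ {2, 5}; g ≡ 0 at y ∈ {7}; common: ∅.
  x = 9: f ≡ 0 at y ∈ ∅; g ≡ 0 at y ∈ ∅; common: ∅.
  x = 10: f ≡ 0 at y ∈ {4, 5}; g ≡ 0 at y ∈ ∅; common: ∅.
Collecting: common zeros = ∅, so the count is 0.
Comparison with the Bézout bound: 0 ≤ 4 = deg(f)·deg(g), as expected for curves with no common component (the affine F_11-count falls short of the bound because intersections may lie at infinity, over extension fields, or carry multiplicity).


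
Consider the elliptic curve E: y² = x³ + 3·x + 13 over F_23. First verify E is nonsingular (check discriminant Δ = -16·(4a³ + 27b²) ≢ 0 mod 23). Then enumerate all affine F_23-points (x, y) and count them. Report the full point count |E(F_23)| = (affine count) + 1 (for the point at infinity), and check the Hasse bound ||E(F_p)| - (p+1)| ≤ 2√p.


Affine points = {(0, 6), (0, 17), (2, 2), (2, 21), (3, 7), (3, 16), (7, 3), (7, 20), (10, 10), (10, 13), (12, 11), (12, 12), (13, 8), (13, 15), (14, 4), (14, 19), (15, 11), (15, 12), (17, 3), (17, 20), (19, 11), (19, 12), (20, 0), (22, 3), (22, 20)}; affine count = 25; |E(F_23)| = 26.

Discriminant check: Δ ∝ 4a³ + 27b² = 4·3³ + 27·13² = 4·27 + 27·169 ≡ 2 (mod 23). Nonzero ⇒ E is nonsingular.
For each x ∈ F_23, compute rhs = x³ + 3·x + 13 mod 23, then count y ∈ F_23 with y² ≡ rhs.
  x = 0: rhs = 13, matching y values: 6, 17 (2 points).
  x = 1: rhs = 17, matching y values: none (0 points).
  x = 2: rhs = 4, matching y values: 2, 21 (2 points).
  x = 3: rhs = 3, matching y values: 7, 16 (2 points).
  x = 4: rhs = 20, matching y values: none (0 points).
  x = 5: rhs = 15, matching y values: none (0 points).
  x = 6: rhs = 17, matching y values: none (0 points).
  x = 7: rhs = 9, matching y values: 3, 20 (2 points).
  x = 8: rhs = 20, matching y values: none (0 points).
  x = 9: rhs = 10, matching y values: none (0 points).
  x = 10: rhs = 8, matching y values: 10, 13 (2 points).
  x = 11: rhs = 20, matching y values: none (0 points).
  x = 12: rhs = 6, matching y values: 11, 12 (2 points).
  x = 13: rhs = 18, matching y values: 8, 15 (2 points).
  x = 14: rhs = 16, matching y values: 4, 19 (2 points).
  x = 15: rhs = 6, matching y values: 11, 12 (2 points).
  x = 16: rhs = 17, matching y values: none (0 points).
  x = 17: rhs = 9, matching y values: 3, 20 (2 points).
  x = 18: rhs = 11, matching y values: none (0 points).
  x = 19: rhs = 6, matching y values: 11, 12 (2 points).
  x = 20: rhs = 0, matching y values: 0 (1 points).
  x = 21: rhs = 22, matching y values: none (0 points).
  x = 22: rhs = 9, matching y values: 3, 20 (2 points).
Total affine count: 25.
Full point count |E(F_23)| = 25 + 1 = 26.
Hasse bound: |26 − (23+1)| = |2| = 2 ≤ 2√23 ≈ 9.5917 ✓.


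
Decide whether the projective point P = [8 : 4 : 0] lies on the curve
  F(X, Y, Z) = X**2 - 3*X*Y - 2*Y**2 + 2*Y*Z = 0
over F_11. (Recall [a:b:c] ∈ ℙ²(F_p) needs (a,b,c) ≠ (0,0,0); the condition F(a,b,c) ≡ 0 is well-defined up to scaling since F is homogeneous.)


F(8,4,0) ≡ 2 (mod 11); P is NOT on the curve.

Evaluate F(8, 4, 0) term-by-term (mod 11).
  X**2 ↦ 1·64·1·1 = 64
  -3*X*Y ↦ -3·8·4·1 = -96
  -2*Y**2 ↦ -2·1·16·1 = -32
  2*Y*Z ↦ 2·1·4·0 = 0
Sum: F(8, 4, 0) = (64) + (-96) + (-32) + (0) = -64.
Reducing mod 11: -64 ≡ 2 (mod 11).
Since F(a, b, c) ≡ 2 ≠ 0 (mod 11), P does NOT lie on the curve.


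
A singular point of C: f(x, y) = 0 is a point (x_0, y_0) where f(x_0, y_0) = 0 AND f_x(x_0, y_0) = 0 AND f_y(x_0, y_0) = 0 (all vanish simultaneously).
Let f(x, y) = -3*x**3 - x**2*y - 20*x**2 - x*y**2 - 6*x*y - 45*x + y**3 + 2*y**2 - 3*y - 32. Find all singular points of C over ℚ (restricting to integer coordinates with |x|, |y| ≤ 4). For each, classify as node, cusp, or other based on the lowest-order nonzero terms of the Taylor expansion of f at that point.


Singular points: {(-2, -1)}; classification: node.

Compute partial derivatives:
  f_x = -9*x**2 - 2*x*y - 40*x - y**2 - 6*y - 45.
  f_y = -x**2 - 2*x*y - 6*x + 3*y**2 + 4*y - 3.
Scan x_0 ∈ {−4, ..., 4}. For each x_0, f_y(x_0, y) is a polynomial in y; find its integer roots y ∈ {−4, ..., 4}, then test f_x and f at those candidates.
  x = -4: f_y(-4, y) = 3*y**2 + 12*y + 5; no integer root y with |y| ≤ 4.
  x = -3: f_y(-3, y) = 3*y**2 + 10*y + 6; no integer root y with |y| ≤ 4.
  x = -2: f_y(-2, y) = 3*y**2 + 8*y + 5; vanishes at y ∈ {-1}. (-2, -1): f_x = 0, f = 0 — SINGULAR.
  x = -1: f_y(-1, y) = 3*y**2 + 6*y + 2; no integer root y with |y| ≤ 4.
  x = 0: f_y(0, y) = 3*y**2 + 4*y - 3; no integer root y with |y| ≤ 4.
  x = 1: f_y(1, y) = 3*y**2 + 2*y - 10; no integer root y with |y| ≤ 4.
  x = 2: f_y(2, y) = 3*y**2 - 19; no integer root y with |y| ≤ 4.
  x = 3: f_y(3, y) = 3*y**2 - 2*y - 30; no integer root y with |y| ≤ 4.
  x = 4: f_y(4, y) = 3*y**2 - 4*y - 43; no integer root y with |y| ≤ 4.
Only singular point on the grid: (-2, -1).
Classify: substitute x = -2 + u, y = -1 + v and expand: f = -3*u**3 - u**2*v - u**2 - u*v**2 + v**3 + v**2.
No constant or linear terms (consistent with a singular point). Quadratic part: -u**2 + v**2. Cubic part: -3*u**3 - u**2*v - u*v**2 + v**3.
The quadratic part v**2 - u**2 = (v − u)(v + u) splits into two distinct linear factors, so there are two distinct tangent lines y − -1 = ±(x − -2) — this is a node (ordinary double point).
Classification: node.


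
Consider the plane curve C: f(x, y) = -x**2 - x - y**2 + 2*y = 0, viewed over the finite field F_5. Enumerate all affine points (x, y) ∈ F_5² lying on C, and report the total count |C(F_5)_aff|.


Affine F_5-points: {(0, 0), (0, 2), (1, 3), (1, 4), (2, 1), (3, 3), (3, 4), (4, 0), (4, 2)}; count = 9.

For each of the 25 pairs (x, y) ∈ F_5², evaluate f(x, y) mod 5. Record the zeros.
  x = 0: [0↦0, 1↦1, 2↦0, 3↦2, 4↦2]  zeros at y ∈ {0, 2}
  x = 1: [0↦3, 1↦4, 2↦3, 3↦0, 4↦0]  zeros at y ∈ {3, 4}
  x = 2: [0↦4, 1↦0, 2↦4, 3↦1, 4↦1]  zeros at y ∈ {1}
  x = 3: [0↦3, 1↦4, 2↦3, 3↦0, 4↦0]  zeros at y ∈ {3, 4}
  x = 4: [0↦0, 1↦1, 2↦0, 3↦2, 4↦2]  zeros at y ∈ {0, 2}
Collecting zeros: affine points = {(0, 0), (0, 2), (1, 3), (1, 4), (2, 1), (3, 3), (3, 4), (4, 0), (4, 2)}.
Total count |C(F_5)_aff| = 9.


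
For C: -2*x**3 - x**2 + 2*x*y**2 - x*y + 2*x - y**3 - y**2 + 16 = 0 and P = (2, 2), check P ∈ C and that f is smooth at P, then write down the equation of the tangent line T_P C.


Tangent line at P: -20*x - 2*y + 44 = 0.

Step 1: f(2, 2) = 0, so P lies on C.
Step 2: partial derivatives
  f_x(x, y) = -6*x**2 - 2*x + 2*y**2 - y + 2, f_y(x, y) = 4*x*y - x - 3*y**2 - 2*y.
  f_x(P) = -20, f_y(P) = -2 (gradient nonzero, so P is smooth).
Step 3: tangent line at P: -20·(x − 2) + -2·(y − 2) = 0.
Expanding: -20*x - 2*y + 44 = 0.


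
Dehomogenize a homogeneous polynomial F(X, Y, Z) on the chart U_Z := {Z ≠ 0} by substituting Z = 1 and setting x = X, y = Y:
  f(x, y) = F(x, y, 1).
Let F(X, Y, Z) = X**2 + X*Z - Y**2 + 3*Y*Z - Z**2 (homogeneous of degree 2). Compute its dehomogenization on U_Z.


f(x, y) = x**2 + x - y**2 + 3*y - 1

On U_Z we set Z = 1. Each monomial c·X^i·Y^j·Z^k in F becomes c·x^i·y^j·1^k = c·x^i·y^j.
Substituting Z = 1: F(X, Y, 1) = x**2 + x - y**2 + 3*y - 1.
Note: deg(f) ≤ deg(F) = 2; strict inequality happens when F is divisible by Z (lost terms).


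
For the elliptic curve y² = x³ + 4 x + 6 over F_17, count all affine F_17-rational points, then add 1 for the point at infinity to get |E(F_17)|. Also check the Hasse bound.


Affine points = {(4, 1), (4, 16), (5, 7), (5, 10), (6, 5), (6, 12), (10, 3), (10, 14), (11, 2), (11, 15), (14, 1), (14, 16), (16, 1), (16, 16)}; affine count = 14; |E(F_17)| = 15.

Discriminant check: Δ ∝ 4a³ + 27b² = 4·4³ + 27·6² = 4·64 + 27·36 ≡ 4 (mod 17). Nonzero ⇒ E is nonsingular.
For each x ∈ F_17, compute rhs = x³ + 4·x + 6 mod 17, then count y ∈ F_17 with y² ≡ rhs.
  x = 0: rhs = 6, matching y values: none (0 points).
  x = 1: rhs = 11, matching y values: none (0 points).
  x = 2: rhs = 5, matching y values: none (0 points).
  x = 3: rhs = 11, matching y values: none (0 points).
  x = 4: rhs = 1, matching y values: 1, 16 (2 points).
  x = 5: rhs = 15, matching y values: 7, 10 (2 points).
  x = 6: rhs = 8, matching y values: 5, 12 (2 points).
  x = 7: rhs = 3, matching y values: none (0 points).
  x = 8: rhs = 6, matching y values: none (0 points).
  x = 9: rhs = 6, matching y values: none (0 points).
  x = 10: rhs = 9, matching y values: 3, 14 (2 points).
  x = 11: rhs = 4, matching y values: 2, 15 (2 points).
  x = 12: rhs = 14, matching y values: none (0 points).
  x = 13: rhs = 11, matching y values: none (0 points).
  x = 14: rhs = 1, matching y values: 1, 16 (2 points).
  x = 15: rhs = 7, matching y values: none (0 points).
  x = 16: rhs = 1, matching y values: 1, 16 (2 points).
Total affine count: 14.
Full point count |E(F_17)| = 14 + 1 = 15.
Hasse bound: |15 − (17+1)| = |-3| = 3 ≤ 2√17 ≈ 8.2462 ✓.


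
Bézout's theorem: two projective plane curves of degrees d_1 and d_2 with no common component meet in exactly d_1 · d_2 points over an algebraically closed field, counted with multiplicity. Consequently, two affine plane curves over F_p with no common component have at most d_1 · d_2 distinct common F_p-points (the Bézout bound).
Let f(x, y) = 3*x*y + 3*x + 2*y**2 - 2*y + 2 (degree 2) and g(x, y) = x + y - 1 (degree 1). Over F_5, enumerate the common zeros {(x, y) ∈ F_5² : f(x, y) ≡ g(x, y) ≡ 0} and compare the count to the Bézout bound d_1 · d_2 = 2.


Common zeros: {(1, 0), (3, 3)}; count = 2; Bézout bound = 2.

deg(f) = 2, deg(g) = 1, so Bézout bound = 2.
Scan x ∈ F_5. For each x, list the y ∈ F_5 with f(x, y) ≡ 0 and those with g(x, y) ≡ 0 (mod 5); the common zeros in that column are the intersection.
  x = 0: f ≡ 0 at y ∈ ∅; g ≡ 0 at y ∈ {1}; common: ∅.
  x = 1: f ≡ 0 at y ∈ {0, 2}; g ≡ 0 at y ∈ {0}; common: {0}.
  x = 2: f ≡ 0 at y ∈ ∅; g ≡ 0 at y ∈ {4}; common: ∅.
  x = 3: f ≡ 0 at y ∈ {1, 3}; g ≡ 0 at y ∈ {3}; common: {3}.
  x = 4: f ≡ 0 at y ∈ ∅; g ≡ 0 at y ∈ {2}; common: ∅.
Collecting: common zeros = {(1, 0), (3, 3)}, so the count is 2.
Comparison with the Bézout bound: 2 ≤ 2 = deg(f)·deg(g), as expected for curves with no common component (the bound is attained).


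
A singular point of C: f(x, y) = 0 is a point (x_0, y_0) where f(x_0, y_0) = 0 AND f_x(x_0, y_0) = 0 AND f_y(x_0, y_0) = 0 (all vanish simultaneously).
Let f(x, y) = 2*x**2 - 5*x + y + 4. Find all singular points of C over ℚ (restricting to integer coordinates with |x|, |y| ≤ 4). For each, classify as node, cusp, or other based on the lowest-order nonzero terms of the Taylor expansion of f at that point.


No singular points in the scanned grid; C is smooth there.

Compute partial derivatives:
  f_x = 4*x - 5.
  f_y = 1.
f_y = 1 is a nonzero constant, so f_y never vanishes: no point (x, y) can satisfy f = f_x = f_y = 0. In particular no (x, y) ∈ {−4, ..., 4}² is singular; the curve is smooth.


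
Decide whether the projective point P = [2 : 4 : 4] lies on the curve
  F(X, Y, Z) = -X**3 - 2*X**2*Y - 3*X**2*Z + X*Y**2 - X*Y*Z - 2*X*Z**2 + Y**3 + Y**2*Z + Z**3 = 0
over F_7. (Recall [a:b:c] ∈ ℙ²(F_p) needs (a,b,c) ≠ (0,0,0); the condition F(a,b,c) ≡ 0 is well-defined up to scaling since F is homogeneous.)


F(2,4,4) ≡ 5 (mod 7); P is NOT on the curve.

Evaluate F(2, 4, 4) term-by-term (mod 7).
  -X**3 ↦ -1·8·1·1 = -8
  -2*X**2*Y ↦ -2·4·4·1 = -32
  -3*X**2*Z ↦ -3·4·1·4 = -48
  X*Y**2 ↦ 1·2·16·1 = 32
  -X*Y*Z ↦ -1·2·4·4 = -32
  -2*X*Z**2 ↦ -2·2·1·16 = -64
  Y**3 ↦ 1·1·64·1 = 64
  Y**2*Z ↦ 1·1·16·4 = 64
  Z**3 ↦ 1·1·1·64 = 64
Sum: F(2, 4, 4) = (-8) + (-32) + (-48) + (32) + (-32) + (-64) + (64) + (64) + (64) = 40.
Reducing mod 7: 40 ≡ 5 (mod 7).
Since F(a, b, c) ≡ 5 ≠ 0 (mod 7), P does NOT lie on the curve.


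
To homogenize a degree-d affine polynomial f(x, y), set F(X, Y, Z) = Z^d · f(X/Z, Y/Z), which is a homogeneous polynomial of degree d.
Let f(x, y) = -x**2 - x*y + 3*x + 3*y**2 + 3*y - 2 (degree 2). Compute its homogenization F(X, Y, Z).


F(X, Y, Z) = -X**2 - X*Y + 3*X*Z + 3*Y**2 + 3*Y*Z - 2*Z**2

deg(f) = 2.
Substitute x = X/Z, y = Y/Z into f, then multiply by Z^2.
  monomial -1·x^2·y^0 ↦ -1·X^2·Y^0·Z^0.
  monomial -1·x^1·y^1 ↦ -1·X^1·Y^1·Z^0.
  monomial 3·x^1·y^0 ↦ 3·X^1·Y^0·Z^1.
  monomial 3·x^0·y^2 ↦ 3·X^0·Y^2·Z^0.
  monomial 3·x^0·y^1 ↦ 3·X^0·Y^1·Z^1.
  monomial -2·x^0·y^0 ↦ -2·X^0·Y^0·Z^2.
Collecting: F(X, Y, Z) = -X**2 - X*Y + 3*X*Z + 3*Y**2 + 3*Y*Z - 2*Z**2.


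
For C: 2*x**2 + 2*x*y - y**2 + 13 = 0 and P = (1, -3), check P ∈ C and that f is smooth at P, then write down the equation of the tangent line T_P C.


Tangent line at P: -2*x + 8*y + 26 = 0.

Step 1: f(1, -3) = 0, so P lies on C.
Step 2: partial derivatives
  f_x(x, y) = 4*x + 2*y, f_y(x, y) = 2*x - 2*y.
  f_x(P) = -2, f_y(P) = 8 (gradient nonzero, so P is smooth).
Step 3: tangent line at P: -2·(x − 1) + 8·(y − -3) = 0.
Expanding: -2*x + 8*y + 26 = 0.


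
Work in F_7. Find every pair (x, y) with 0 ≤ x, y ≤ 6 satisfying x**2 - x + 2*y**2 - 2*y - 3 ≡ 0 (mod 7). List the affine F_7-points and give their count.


Affine F_7-points: {(0, 4), (1, 4), (3, 2), (3, 6), (4, 3), (4, 5), (5, 2), (5, 6)}; count = 8.

For each of the 49 pairs (x, y) ∈ F_7², evaluate f(x, y) mod 7. Record the zeros.
  x = 0: [0↦4, 1↦4, 2↦1, 3↦2, 4↦0, 5↦2, 6↦1]  zeros at y ∈ {4}
  x = 1: [0↦4, 1↦4, 2↦1, 3↦2, 4↦0, 5↦2, 6↦1]  zeros at y ∈ {4}
  x = 2: [0↦6, 1↦6, 2↦3, 3↦4, 4↦2, 5↦4, 6↦3]  zeros at y ∈ ∅
  x = 3: [0↦3, 1↦3, 2↦0, 3↦1, 4↦6, 5↦1, 6↦0]  zeros at y ∈ {2, 6}
  x = 4: [0↦2, 1↦2, 2↦6, 3↦0, 4↦5, 5↦0, 6↦6]  zeros at y ∈ {3, 5}
  x = 5: [0↦3, 1↦3, 2↦0, 3↦1, 4↦6, 5↦1, 6↦0]  zeros at y ∈ {2, 6}
  x = 6: [0↦6, 1↦6, 2↦3, 3↦4, 4↦2, 5↦4, 6↦3]  zeros at y ∈ ∅
Collecting zeros: affine points = {(0, 4), (1, 4), (3, 2), (3, 6), (4, 3), (4, 5), (5, 2), (5, 6)}.
Total count |C(F_7)_aff| = 8.


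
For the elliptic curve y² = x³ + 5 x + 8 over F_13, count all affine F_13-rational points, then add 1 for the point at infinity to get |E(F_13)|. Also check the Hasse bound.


Affine points = {(1, 1), (1, 12), (2, 0), (4, 1), (4, 12), (7, 3), (7, 10), (8, 1), (8, 12), (11, 4), (11, 9)}; affine count = 11; |E(F_13)| = 12.

Discriminant check: Δ ∝ 4a³ + 27b² = 4·5³ + 27·8² = 4·125 + 27·64 ≡ 5 (mod 13). Nonzero ⇒ E is nonsingular.
For each x ∈ F_13, compute rhs = x³ + 5·x + 8 mod 13, then count y ∈ F_13 with y² ≡ rhs.
  x = 0: rhs = 8, matching y values: none (0 points).
  x = 1: rhs = 1, matching y values: 1, 12 (2 points).
  x = 2: rhs = 0, matching y values: 0 (1 points).
  x = 3: rhs = 11, matching y values: none (0 points).
  x = 4: rhs = 1, matching y values: 1, 12 (2 points).
  x = 5: rhs = 2, matching y values: none (0 points).
  x = 6: rhs = 7, matching y values: none (0 points).
  x = 7: rhs = 9, matching y values: 3, 10 (2 points).
  x = 8: rhs = 1, matching y values: 1, 12 (2 points).
  x = 9: rhs = 2, matching y values: none (0 points).
  x = 10: rhs = 5, matching y values: none (0 points).
  x = 11: rhs = 3, matching y values: 4, 9 (2 points).
  x = 12: rhs = 2, matching y values: none (0 points).
Total affine count: 11.
Full point count |E(F_13)| = 11 + 1 = 12.
Hasse bound: |12 − (13+1)| = |-2| = 2 ≤ 2√13 ≈ 7.2111 ✓.


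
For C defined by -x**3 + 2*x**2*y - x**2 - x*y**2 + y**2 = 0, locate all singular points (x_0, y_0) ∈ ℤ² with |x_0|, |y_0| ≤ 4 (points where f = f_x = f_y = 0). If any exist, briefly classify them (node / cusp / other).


Singular points: {(0, 0)}; classification: node.

Compute partial derivatives:
  f_x = -3*x**2 + 4*x*y - 2*x - y**2.
  f_y = 2*x**2 - 2*x*y + 2*y.
Scan x_0 ∈ {−4, ..., 4}. For each x_0, f_y(x_0, y) is a polynomial in y; find its integer roots y ∈ {−4, ..., 4}, then test f_x and f at those candidates.
  x = -4: f_y(-4, y) = 10*y + 32; no integer root y with |y| ≤ 4.
  x = -3: f_y(-3, y) = 8*y + 18; no integer root y with |y| ≤ 4.
  x = -2: f_y(-2, y) = 6*y + 8; no integer root y with |y| ≤ 4.
  x = -1: f_y(-1, y) = 4*y + 2; no integer root y with |y| ≤ 4.
  x = 0: f_y(0, y) = 2*y; vanishes at y ∈ {0}. (0, 0): f_x = 0, f = 0 — SINGULAR.
  x = 1: f_y(1, y) = 2; no integer root y with |y| ≤ 4.
  x = 2: f_y(2, y) = 8 - 2*y; vanishes at y ∈ {4}. (2, 4): f_x = 0 but f = 4 ≠ 0.
  x = 3: f_y(3, y) = 18 - 4*y; no integer root y with |y| ≤ 4.
  x = 4: f_y(4, y) = 32 - 6*y; no integer root y with |y| ≤ 4.
Only singular point on the grid: (0, 0).
Classify: substitute x = 0 + u, y = 0 + v and expand: f = -u**3 + 2*u**2*v - u**2 - u*v**2 + v**2.
No constant or linear terms (consistent with a singular point). Quadratic part: -u**2 + v**2. Cubic part: -u**3 + 2*u**2*v - u*v**2.
The quadratic part v**2 - u**2 = (v − u)(v + u) splits into two distinct linear factors, so there are two distinct tangent lines y − 0 = ±(x − 0) — this is a node (ordinary double point).
Classification: node.


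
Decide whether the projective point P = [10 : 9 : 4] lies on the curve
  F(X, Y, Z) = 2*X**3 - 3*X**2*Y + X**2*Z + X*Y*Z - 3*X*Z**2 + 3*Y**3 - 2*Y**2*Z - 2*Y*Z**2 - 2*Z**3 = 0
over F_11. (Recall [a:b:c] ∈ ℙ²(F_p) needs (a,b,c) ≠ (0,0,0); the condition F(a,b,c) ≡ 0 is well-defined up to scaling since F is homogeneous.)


F(10,9,4) ≡ 10 (mod 11); P is NOT on the curve.

Evaluate F(10, 9, 4) term-by-term (mod 11).
  2*X**3 ↦ 2·1000·1·1 = 2000
  -3*X**2*Y ↦ -3·100·9·1 = -2700
  X**2*Z ↦ 1·100·1·4 = 400
  X*Y*Z ↦ 1·10·9·4 = 360
  -3*X*Z**2 ↦ -3·10·1·16 = -480
  3*Y**3 ↦ 3·1·729·1 = 2187
  -2*Y**2*Z ↦ -2·1·81·4 = -648
  -2*Y*Z**2 ↦ -2·1·9·16 = -288
  -2*Z**3 ↦ -2·1·1·64 = -128
Sum: F(10, 9, 4) = (2000) + (-2700) + (400) + (360) + (-480) + (2187) + (-648) + (-288) + (-128) = 703.
Reducing mod 11: 703 ≡ 10 (mod 11).
Since F(a, b, c) ≡ 10 ≠ 0 (mod 11), P does NOT lie on the curve.


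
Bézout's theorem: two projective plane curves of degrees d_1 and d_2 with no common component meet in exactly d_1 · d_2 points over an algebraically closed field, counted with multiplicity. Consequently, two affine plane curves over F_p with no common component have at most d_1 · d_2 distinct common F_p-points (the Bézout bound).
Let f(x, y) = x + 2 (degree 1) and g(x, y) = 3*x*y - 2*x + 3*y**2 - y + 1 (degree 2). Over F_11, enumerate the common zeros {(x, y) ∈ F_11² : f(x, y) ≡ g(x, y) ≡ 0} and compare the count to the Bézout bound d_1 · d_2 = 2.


Common zeros: {(9, 3)}; count = 1; Bézout bound = 2.

deg(f) = 1, deg(g) = 2, so Bézout bound = 2.
Scan x ∈ F_11. For each x, list the y ∈ F_11 with f(x, y) ≡ 0 and those with g(x, y) ≡ 0 (mod 11); the common zeros in that column are the intersection.
  x = 0: f ≡ 0 at y ∈ ∅; g ≡ 0 at y ∈ {2}; common: ∅.
  x = 1: f ≡ 0 at y ∈ ∅; g ≡ 0 at y ∈ {4, 10}; common: ∅.
  x = 2: f ≡ 0 at y ∈ ∅; g ≡ 0 at y ∈ ∅; common: ∅.
  x = 3: f ≡ 0 at y ∈ ∅; g ≡ 0 at y ∈ {5, 7}; common: ∅.
  x = 4: f ≡ 0 at y ∈ ∅; g ≡ 0 at y ∈ ∅; common: ∅.
  x = 5: f ≡ 0 at y ∈ ∅; g ≡ 0 at y ∈ ∅; common: ∅.
  x = 6: f ≡ 0 at y ∈ ∅; g ≡ 0 at y ∈ {0, 9}; common: ∅.
  x = 7: f ≡ 0 at y ∈ ∅; g ≡ 0 at y ∈ ∅; common: ∅.
  x = 8: f ≡ 0 at y ∈ ∅; g ≡ 0 at y ∈ {1, 6}; common: ∅.
  x = 9: f ≡ 0 at y ∈ {0, 1, 2, 3, 4, 5, 6, 7, 8, 9, 10}; g ≡ 0 at y ∈ {3}; common: {3}.
  x = 10: f ≡ 0 at y ∈ ∅; g ≡ 0 at y ∈ ∅; common: ∅.
Collecting: common zeros = {(9, 3)}, so the count is 1.
Comparison with the Bézout bound: 1 ≤ 2 = deg(f)·deg(g), as expected for curves with no common component (the affine F_11-count falls short of the bound because intersections may lie at infinity, over extension fields, or carry multiplicity).


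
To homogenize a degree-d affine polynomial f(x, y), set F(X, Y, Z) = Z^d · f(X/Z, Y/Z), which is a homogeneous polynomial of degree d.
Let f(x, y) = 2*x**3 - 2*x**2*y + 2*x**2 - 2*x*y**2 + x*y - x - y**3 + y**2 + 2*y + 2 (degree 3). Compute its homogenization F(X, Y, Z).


F(X, Y, Z) = 2*X**3 - 2*X**2*Y + 2*X**2*Z - 2*X*Y**2 + X*Y*Z - X*Z**2 - Y**3 + Y**2*Z + 2*Y*Z**2 + 2*Z**3

deg(f) = 3.
Substitute x = X/Z, y = Y/Z into f, then multiply by Z^3.
  monomial 2·x^3·y^0 ↦ 2·X^3·Y^0·Z^0.
  monomial -2·x^2·y^1 ↦ -2·X^2·Y^1·Z^0.
  monomial 2·x^2·y^0 ↦ 2·X^2·Y^0·Z^1.
  monomial -2·x^1·y^2 ↦ -2·X^1·Y^2·Z^0.
  monomial 1·x^1·y^1 ↦ 1·X^1·Y^1·Z^1.
  monomial -1·x^1·y^0 ↦ -1·X^1·Y^0·Z^2.
  monomial -1·x^0·y^3 ↦ -1·X^0·Y^3·Z^0.
  monomial 1·x^0·y^2 ↦ 1·X^0·Y^2·Z^1.
  monomial 2·x^0·y^1 ↦ 2·X^0·Y^1·Z^2.
  monomial 2·x^0·y^0 ↦ 2·X^0·Y^0·Z^3.
Collecting: F(X, Y, Z) = 2*X**3 - 2*X**2*Y + 2*X**2*Z - 2*X*Y**2 + X*Y*Z - X*Z**2 - Y**3 + Y**2*Z + 2*Y*Z**2 + 2*Z**3.


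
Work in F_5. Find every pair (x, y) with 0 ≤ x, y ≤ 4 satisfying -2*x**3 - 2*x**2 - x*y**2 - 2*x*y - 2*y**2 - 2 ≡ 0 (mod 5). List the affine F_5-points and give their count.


Affine F_5-points: {(0, 2), (0, 3), (2, 2), (3, 1), (4, 3), (4, 4)}; count = 6.

For each of the 25 pairs (x, y) ∈ F_5², evaluate f(x, y) mod 5. Record the zeros.
  x = 0: [0↦3, 1↦1, 2↦0, 3↦0, 4↦1]  zeros at y ∈ {2, 3}
  x = 1: [0↦4, 1↦4, 2↦3, 3↦1, 4↦3]  zeros at y ∈ ∅
  x = 2: [0↦4, 1↦1, 2↦0, 3↦1, 4↦4]  zeros at y ∈ {2}
  x = 3: [0↦1, 1↦0, 2↦4, 3↦3, 4↦2]  zeros at y ∈ {1}
  x = 4: [0↦3, 1↦4, 2↦3, 3↦0, 4↦0]  zeros at y ∈ {3, 4}
Collecting zeros: affine points = {(0, 2), (0, 3), (2, 2), (3, 1), (4, 3), (4, 4)}.
Total count |C(F_5)_aff| = 6.


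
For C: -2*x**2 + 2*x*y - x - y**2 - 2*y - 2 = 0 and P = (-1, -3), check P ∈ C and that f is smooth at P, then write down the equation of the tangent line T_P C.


Tangent line at P: -3*x + 2*y + 3 = 0.

Step 1: f(-1, -3) = 0, so P lies on C.
Step 2: partial derivatives
  f_x(x, y) = -4*x + 2*y - 1, f_y(x, y) = 2*x - 2*y - 2.
  f_x(P) = -3, f_y(P) = 2 (gradient nonzero, so P is smooth).
Step 3: tangent line at P: -3·(x − -1) + 2·(y − -3) = 0.
Expanding: -3*x + 2*y + 3 = 0.


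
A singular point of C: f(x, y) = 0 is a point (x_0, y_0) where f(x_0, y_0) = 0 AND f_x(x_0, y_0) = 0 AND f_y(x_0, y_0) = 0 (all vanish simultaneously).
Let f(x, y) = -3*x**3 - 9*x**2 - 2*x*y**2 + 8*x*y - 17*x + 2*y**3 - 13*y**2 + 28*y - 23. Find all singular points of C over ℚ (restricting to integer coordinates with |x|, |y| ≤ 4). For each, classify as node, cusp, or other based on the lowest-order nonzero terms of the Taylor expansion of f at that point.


Singular points: {(-1, 2)}; classification: cusp.

Compute partial derivatives:
  f_x = -9*x**2 - 18*x - 2*y**2 + 8*y - 17.
  f_y = -4*x*y + 8*x + 6*y**2 - 26*y + 28.
Scan x_0 ∈ {−4, ..., 4}. For each x_0, f_y(x_0, y) is a polynomial in y; find its integer roots y ∈ {−4, ..., 4}, then test f_x and f at those candidates.
  x = -4: f_y(-4, y) = 6*y**2 - 10*y - 4; vanishes at y ∈ {2}. (-4, 2): f_x = -81 ≠ 0.
  x = -3: f_y(-3, y) = 6*y**2 - 14*y + 4; vanishes at y ∈ {2}. (-3, 2): f_x = -36 ≠ 0.
  x = -2: f_y(-2, y) = 6*y**2 - 18*y + 12; vanishes at y ∈ {1, 2}. (-2, 1): f_x = -11 ≠ 0; (-2, 2): f_x = -9 ≠ 0.
  x = -1: f_y(-1, y) = 6*y**2 - 22*y + 20; vanishes at y ∈ {2}. (-1, 2): f_x = 0, f = 0 — SINGULAR.
  x = 0: f_y(0, y) = 6*y**2 - 26*y + 28; vanishes at y ∈ {2}. (0, 2): f_x = -9 ≠ 0.
  x = 1: f_y(1, y) = 6*y**2 - 30*y + 36; vanishes at y ∈ {2, 3}. (1, 2): f_x = -36 ≠ 0; (1, 3): f_x = -38 ≠ 0.
  x = 2: f_y(2, y) = 6*y**2 - 34*y + 44; vanishes at y ∈ {2}. (2, 2): f_x = -81 ≠ 0.
  x = 3: f_y(3, y) = 6*y**2 - 38*y + 52; vanishes at y ∈ {2}. (3, 2): f_x = -144 ≠ 0.
  x = 4: f_y(4, y) = 6*y**2 - 42*y + 60; vanishes at y ∈ {2}. (4, 2): f_x = -225 ≠ 0.
Only singular point on the grid: (-1, 2).
Classify: substitute x = -1 + u, y = 2 + v and expand: f = -3*u**3 - 2*u*v**2 + 2*v**3 + v**2.
No constant or linear terms (consistent with a singular point). Quadratic part: v**2. Cubic part: -3*u**3 - 2*u*v**2 + 2*v**3.
The quadratic part v**2 is a perfect square, so there is a single (double) tangent line v = 0, i.e. y = 2. Restricting the cubic part to that line (v = 0) leaves -3*u**3 ≠ 0, so f is not divisible by v and the branch is v² ≈ 3*u**3 to lowest order — this is a cusp.
Classification: cusp.


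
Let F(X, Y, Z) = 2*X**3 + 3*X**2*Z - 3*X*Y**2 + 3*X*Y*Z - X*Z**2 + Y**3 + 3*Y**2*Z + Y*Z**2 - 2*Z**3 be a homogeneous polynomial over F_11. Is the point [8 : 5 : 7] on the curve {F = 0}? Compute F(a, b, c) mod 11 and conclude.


F(8,5,7) ≡ 5 (mod 11); P is NOT on the curve.

Evaluate F(8, 5, 7) term-by-term (mod 11).
  2*X**3 ↦ 2·512·1·1 = 1024
  3*X**2*Z ↦ 3·64·1·7 = 1344
  -3*X*Y**2 ↦ -3·8·25·1 = -600
  3*X*Y*Z ↦ 3·8·5·7 = 840
  -X*Z**2 ↦ -1·8·1·49 = -392
  Y**3 ↦ 1·1·125·1 = 125
  3*Y**2*Z ↦ 3·1·25·7 = 525
  Y*Z**2 ↦ 1·1·5·49 = 245
  -2*Z**3 ↦ -2·1·1·343 = -686
Sum: F(8, 5, 7) = (1024) + (1344) + (-600) + (840) + (-392) + (125) + (525) + (245) + (-686) = 2425.
Reducing mod 11: 2425 ≡ 5 (mod 11).
Since F(a, b, c) ≡ 5 ≠ 0 (mod 11), P does NOT lie on the curve.


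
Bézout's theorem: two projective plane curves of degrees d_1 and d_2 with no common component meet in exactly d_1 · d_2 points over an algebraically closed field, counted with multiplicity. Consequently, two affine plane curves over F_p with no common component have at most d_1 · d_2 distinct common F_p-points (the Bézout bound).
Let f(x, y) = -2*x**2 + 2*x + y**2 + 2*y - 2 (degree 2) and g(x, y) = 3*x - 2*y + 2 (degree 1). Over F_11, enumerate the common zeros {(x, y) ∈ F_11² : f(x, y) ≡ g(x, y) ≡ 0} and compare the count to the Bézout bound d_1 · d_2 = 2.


Common zeros: ∅; count = 0; Bézout bound = 2.

deg(f) = 2, deg(g) = 1, so Bézout bound = 2.
Scan x ∈ F_11. For each x, list the y ∈ F_11 with f(x, y) ≡ 0 and those with g(x, y) ≡ 0 (mod 11); the common zeros in that column are the intersection.
  x = 0: f ≡ 0 at y ∈ {4, 5}; g ≡ 0 at y ∈ {1}; common: ∅.
  x = 1: f ≡ 0 at y ∈ {4, 5}; g ≡ 0 at y ∈ {8}; common: ∅.
  x = 2: f ≡ 0 at y ∈ ∅; g ≡ 0 at y ∈ {4}; common: ∅.
  x = 3: f ≡ 0 at y ∈ {1, 8}; g ≡ 0 at y ∈ {0}; common: ∅.
  x = 4: f ≡ 0 at y ∈ {3, 6}; g ≡ 0 at y ∈ {7}; common: ∅.
  x = 5: f ≡ 0 at y ∈ ∅; g ≡ 0 at y ∈ {3}; common: ∅.
  x = 6: f ≡ 0 at y ∈ ∅; g ≡ 0 at y ∈ {10}; common: ∅.
  x = 7: f ≡ 0 at y ∈ ∅; g ≡ 0 at y ∈ {6}; common: ∅.
  x = 8: f ≡ 0 at y ∈ {3, 6}; g ≡ 0 at y ∈ {2}; common: ∅.
  x = 9: f ≡ 0 at y ∈ {1, 8}; g ≡ 0 at y ∈ {9}; common: ∅.
  x = 10: f ≡ 0 at y ∈ ∅; g ≡ 0 at y ∈ {5}; common: ∅.
Collecting: common zeros = ∅, so the count is 0.
Comparison with the Bézout bound: 0 ≤ 2 = deg(f)·deg(g), as expected for curves with no common component (the affine F_11-count falls short of the bound because intersections may lie at infinity, over extension fields, or carry multiplicity).


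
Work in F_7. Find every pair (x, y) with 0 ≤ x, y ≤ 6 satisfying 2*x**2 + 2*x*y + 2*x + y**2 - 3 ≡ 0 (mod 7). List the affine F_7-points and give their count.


Affine F_7-points: {(1, 6), (2, 1), (2, 2), (3, 0), (3, 1), (4, 3), (6, 3), (6, 6)}; count = 8.

For each of the 49 pairs (x, y) ∈ F_7², evaluate f(x, y) mod 7. Record the zeros.
  x = 0: [0↦4, 1↦5, 2↦1, 3↦6, 4↦6, 5↦1, 6↦5]  zeros at y ∈ ∅
  x = 1: [0↦1, 1↦4, 2↦2, 3↦2, 4↦4, 5↦1, 6↦0]  zeros at y ∈ {6}
  x = 2: [0↦2, 1↦0, 2↦0, 3↦2, 4↦6, 5↦5, 6↦6]  zeros at y ∈ {1, 2}
  x = 3: [0↦0, 1↦0, 2↦2, 3↦6, 4↦5, 5↦6, 6↦2]  zeros at y ∈ {0, 1}
  x = 4: [0↦2, 1↦4, 2↦1, 3↦0, 4↦1, 5↦4, 6↦2]  zeros at y ∈ {3}
  x = 5: [0↦1, 1↦5, 2↦4, 3↦5, 4↦1, 5↦6, 6↦6]  zeros at y ∈ ∅
  x = 6: [0↦4, 1↦3, 2↦4, 3↦0, 4↦5, 5↦5, 6↦0]  zeros at y ∈ {3, 6}
Collecting zeros: affine points = {(1, 6), (2, 1), (2, 2), (3, 0), (3, 1), (4, 3), (6, 3), (6, 6)}.
Total count |C(F_7)_aff| = 8.


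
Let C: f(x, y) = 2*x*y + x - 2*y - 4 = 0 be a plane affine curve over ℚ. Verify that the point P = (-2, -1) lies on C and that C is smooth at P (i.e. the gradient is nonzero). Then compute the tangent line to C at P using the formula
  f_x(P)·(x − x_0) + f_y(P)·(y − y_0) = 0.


Tangent line at P: -x - 6*y - 8 = 0.

Step 1: f(-2, -1) = 0, so P lies on C.
Step 2: partial derivatives
  f_x(x, y) = 2*y + 1, f_y(x, y) = 2*x - 2.
  f_x(P) = -1, f_y(P) = -6 (gradient nonzero, so P is smooth).
Step 3: tangent line at P: -1·(x − -2) + -6·(y − -1) = 0.
Expanding: -x - 6*y - 8 = 0.


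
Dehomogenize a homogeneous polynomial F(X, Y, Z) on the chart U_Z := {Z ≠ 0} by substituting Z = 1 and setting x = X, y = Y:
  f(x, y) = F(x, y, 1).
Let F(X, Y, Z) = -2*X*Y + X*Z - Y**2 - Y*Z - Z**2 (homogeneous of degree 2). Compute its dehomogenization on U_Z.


f(x, y) = -2*x*y + x - y**2 - y - 1

On U_Z we set Z = 1. Each monomial c·X^i·Y^j·Z^k in F becomes c·x^i·y^j·1^k = c·x^i·y^j.
Substituting Z = 1: F(X, Y, 1) = -2*x*y + x - y**2 - y - 1.
Note: deg(f) ≤ deg(F) = 2; strict inequality happens when F is divisible by Z (lost terms).


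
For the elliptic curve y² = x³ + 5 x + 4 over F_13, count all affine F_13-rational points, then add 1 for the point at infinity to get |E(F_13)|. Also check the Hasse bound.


Affine points = {(0, 2), (0, 11), (1, 6), (1, 7), (2, 3), (2, 10), (4, 6), (4, 7), (6, 4), (6, 9), (8, 6), (8, 7), (10, 1), (10, 12), (11, 5), (11, 8)}; affine count = 16; |E(F_13)| = 17.

Discriminant check: Δ ∝ 4a³ + 27b² = 4·5³ + 27·4² = 4·125 + 27·16 ≡ 9 (mod 13). Nonzero ⇒ E is nonsingular.
For each x ∈ F_13, compute rhs = x³ + 5·x + 4 mod 13, then count y ∈ F_13 with y² ≡ rhs.
  x = 0: rhs = 4, matching y values: 2, 11 (2 points).
  x = 1: rhs = 10, matching y values: 6, 7 (2 points).
  x = 2: rhs = 9, matching y values: 3, 10 (2 points).
  x = 3: rhs = 7, matching y values: none (0 points).
  x = 4: rhs = 10, matching y values: 6, 7 (2 points).
  x = 5: rhs = 11, matching y values: none (0 points).
  x = 6: rhs = 3, matching y values: 4, 9 (2 points).
  x = 7: rhs = 5, matching y values: none (0 points).
  x = 8: rhs = 10, matching y values: 6, 7 (2 points).
  x = 9: rhs = 11, matching y values: none (0 points).
  x = 10: rhs = 1, matching y values: 1, 12 (2 points).
  x = 11: rhs = 12, matching y values: 5, 8 (2 points).
  x = 12: rhs = 11, matching y values: none (0 points).
Total affine count: 16.
Full point count |E(F_13)| = 16 + 1 = 17.
Hasse bound: |17 − (13+1)| = |3| = 3 ≤ 2√13 ≈ 7.2111 ✓.


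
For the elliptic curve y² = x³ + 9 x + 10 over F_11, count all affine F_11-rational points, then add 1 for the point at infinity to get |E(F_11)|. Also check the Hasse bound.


Affine points = {(1, 3), (1, 8), (2, 5), (2, 6), (3, 3), (3, 8), (4, 0), (5, 2), (5, 9), (6, 4), (6, 7), (7, 3), (7, 8), (8, 0), (10, 0)}; affine count = 15; |E(F_11)| = 16.

Discriminant check: Δ ∝ 4a³ + 27b² = 4·9³ + 27·10² = 4·729 + 27·100 ≡ 6 (mod 11). Nonzero ⇒ E is nonsingular.
For each x ∈ F_11, compute rhs = x³ + 9·x + 10 mod 11, then count y ∈ F_11 with y² ≡ rhs.
  x = 0: rhs = 10, matching y values: none (0 points).
  x = 1: rhs = 9, matching y values: 3, 8 (2 points).
  x = 2: rhs = 3, matching y values: 5, 6 (2 points).
  x = 3: rhs = 9, matching y values: 3, 8 (2 points).
  x = 4: rhs = 0, matching y values: 0 (1 points).
  x = 5: rhs = 4, matching y values: 2, 9 (2 points).
  x = 6: rhs = 5, matching y values: 4, 7 (2 points).
  x = 7: rhs = 9, matching y values: 3, 8 (2 points).
  x = 8: rhs = 0, matching y values: 0 (1 points).
  x = 9: rhs = 6, matching y values: none (0 points).
  x = 10: rhs = 0, matching y values: 0 (1 points).
Total affine count: 15.
Full point count |E(F_11)| = 15 + 1 = 16.
Hasse bound: |16 − (11+1)| = |4| = 4 ≤ 2√11 ≈ 6.6332 ✓.


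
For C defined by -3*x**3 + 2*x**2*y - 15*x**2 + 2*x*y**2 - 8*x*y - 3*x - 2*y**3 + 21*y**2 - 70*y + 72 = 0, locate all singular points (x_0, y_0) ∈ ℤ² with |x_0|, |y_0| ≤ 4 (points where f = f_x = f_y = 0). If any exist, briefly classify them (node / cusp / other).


Singular points: {(-1, 3)}; classification: cusp.

Compute partial derivatives:
  f_x = -9*x**2 + 4*x*y - 30*x + 2*y**2 - 8*y - 3.
  f_y = 2*x**2 + 4*x*y - 8*x - 6*y**2 + 42*y - 70.
Scan x_0 ∈ {−4, ..., 4}. For each x_0, f_y(x_0, y) is a polynomial in y; find its integer roots y ∈ {−4, ..., 4}, then test f_x and f at those candidates.
  x = -4: f_y(-4, y) = -6*y**2 + 26*y - 6; no integer root y with |y| ≤ 4.
  x = -3: f_y(-3, y) = -6*y**2 + 30*y - 28; no integer root y with |y| ≤ 4.
  x = -2: f_y(-2, y) = -6*y**2 + 34*y - 46; no integer root y with |y| ≤ 4.
  x = -1: f_y(-1, y) = -6*y**2 + 38*y - 60; vanishes at y ∈ {3}. (-1, 3): f_x = 0, f = 0 — SINGULAR.
  x = 0: f_y(0, y) = -6*y**2 + 42*y - 70; no integer root y with |y| ≤ 4.
  x = 1: f_y(1, y) = -6*y**2 + 46*y - 76; no integer root y with |y| ≤ 4.
  x = 2: f_y(2, y) = -6*y**2 + 50*y - 78; no integer root y with |y| ≤ 4.
  x = 3: f_y(3, y) = -6*y**2 + 54*y - 76; no integer root y with |y| ≤ 4.
  x = 4: f_y(4, y) = -6*y**2 + 58*y - 70; no integer root y with |y| ≤ 4.
Only singular point on the grid: (-1, 3).
Classify: substitute x = -1 + u, y = 3 + v and expand: f = -3*u**3 + 2*u**2*v + 2*u*v**2 - 2*v**3 + v**2.
No constant or linear terms (consistent with a singular point). Quadratic part: v**2. Cubic part: -3*u**3 + 2*u**2*v + 2*u*v**2 - 2*v**3.
The quadratic part v**2 is a perfect square, so there is a single (double) tangent line v = 0, i.e. y = 3. Restricting the cubic part to that line (v = 0) leaves -3*u**3 ≠ 0, so f is not divisible by v and the branch is v² ≈ 3*u**3 to lowest order — this is a cusp.
Classification: cusp.


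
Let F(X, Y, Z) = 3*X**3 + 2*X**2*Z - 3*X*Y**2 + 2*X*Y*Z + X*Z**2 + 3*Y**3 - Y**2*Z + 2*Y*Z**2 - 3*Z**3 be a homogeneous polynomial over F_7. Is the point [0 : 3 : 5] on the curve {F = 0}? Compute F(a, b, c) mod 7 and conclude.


F(0,3,5) ≡ 0 (mod 7); P is on the curve.

Evaluate F(0, 3, 5) term-by-term (mod 7).
  3*X**3 ↦ 3·0·1·1 = 0
  2*X**2*Z ↦ 2·0·1·5 = 0
  -3*X*Y**2 ↦ -3·0·9·1 = 0
  2*X*Y*Z ↦ 2·0·3·5 = 0
  X*Z**2 ↦ 1·0·1·25 = 0
  3*Y**3 ↦ 3·1·27·1 = 81
  -Y**2*Z ↦ -1·1·9·5 = -45
  2*Y*Z**2 ↦ 2·1·3·25 = 150
  -3*Z**3 ↦ -3·1·1·125 = -375
Sum: F(0, 3, 5) = (0) + (0) + (0) + (0) + (0) + (81) + (-45) + (150) + (-375) = -189.
Reducing mod 7: -189 ≡ 0 (mod 7).
Since F(a, b, c) ≡ 0 (mod 7), P lies on the curve.


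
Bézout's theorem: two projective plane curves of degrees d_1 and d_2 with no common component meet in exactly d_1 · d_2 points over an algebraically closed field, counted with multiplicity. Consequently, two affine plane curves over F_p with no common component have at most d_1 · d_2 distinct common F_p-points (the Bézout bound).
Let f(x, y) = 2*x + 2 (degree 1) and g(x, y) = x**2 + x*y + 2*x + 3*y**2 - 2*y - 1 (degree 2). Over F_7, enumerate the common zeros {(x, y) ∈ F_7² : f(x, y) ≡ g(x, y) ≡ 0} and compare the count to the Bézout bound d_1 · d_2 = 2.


Common zeros: ∅; count = 0; Bézout bound = 2.

deg(f) = 1, deg(g) = 2, so Bézout bound = 2.
Scan x ∈ F_7. For each x, list the y ∈ F_7 with f(x, y) ≡ 0 and those with g(x, y) ≡ 0 (mod 7); the common zeros in that column are the intersection.
  x = 0: f ≡ 0 at y ∈ ∅; g ≡ 0 at y ∈ {1, 2}; common: ∅.
  x = 1: f ≡ 0 at y ∈ ∅; g ≡ 0 at y ∈ ∅; common: ∅.
  x = 2: f ≡ 0 at y ∈ ∅; g ≡ 0 at y ∈ {0}; common: ∅.
  x = 3: f ≡ 0 at y ∈ ∅; g ≡ 0 at y ∈ {0, 2}; common: ∅.
  x = 4: f ≡ 0 at y ∈ ∅; g ≡ 0 at y ∈ {1, 3}; common: ∅.
  x = 5: f ≡ 0 at y ∈ ∅; g ≡ 0 at y ∈ {3}; common: ∅.
  x = 6: f ≡ 0 at y ∈ {0, 1, 2, 3, 4, 5, 6}; g ≡ 0 at y ∈ ∅; common: ∅.
Collecting: common zeros = ∅, so the count is 0.
Comparison with the Bézout bound: 0 ≤ 2 = deg(f)·deg(g), as expected for curves with no common component (the affine F_7-count falls short of the bound because intersections may lie at infinity, over extension fields, or carry multiplicity).
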